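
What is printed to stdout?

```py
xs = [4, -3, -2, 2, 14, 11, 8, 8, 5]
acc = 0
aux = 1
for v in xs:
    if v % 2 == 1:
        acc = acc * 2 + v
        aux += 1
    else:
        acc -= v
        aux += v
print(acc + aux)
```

-67

v=4: not odd, acc = 0-4 = -4; aux=5
v=-3: odd, acc = (-4)*2+(-3) = -11; aux=6
v=-2: not odd, acc = (-11)-(-2) = -9; aux=4
v=2: not odd, acc = (-9)-2 = -11; aux=6
v=14: not odd, acc = (-11)-14 = -25; aux=20
v=11: odd, acc = (-25)*2+11 = -39; aux=21
v=8: not odd, acc = (-39)-8 = -47; aux=29
v=8: not odd, acc = (-47)-8 = -55; aux=37
v=5: odd, acc = (-55)*2+5 = -105; aux=38
acc+aux = (-105)+38 = -67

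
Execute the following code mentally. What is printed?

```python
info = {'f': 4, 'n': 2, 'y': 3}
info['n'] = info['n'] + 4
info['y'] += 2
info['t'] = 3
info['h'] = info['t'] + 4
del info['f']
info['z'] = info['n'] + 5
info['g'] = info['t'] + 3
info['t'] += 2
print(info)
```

info['n'] = info['n']+4 = 6 → {'f': 4, 'n': 6, 'y': 3}
info['y'] = 3+2 = 5 → {'f': 4, 'n': 6, 'y': 5}
info['t'] = 3 → {'f': 4, 'n': 6, 'y': 5, 't': 3}
info['h'] = info['t']+4 = 7 → {'f': 4, 'n': 6, 'y': 5, 't': 3, 'h': 7}
del 'f' → {'n': 6, 'y': 5, 't': 3, 'h': 7}
info['z'] = info['n']+5 = 11 → {'n': 6, 'y': 5, 't': 3, 'h': 7, 'z': 11}
info['g'] = info['t']+3 = 6 → {'n': 6, 'y': 5, 't': 3, 'h': 7, 'z': 11, 'g': 6}
info['t'] = 3+2 = 5 → {'n': 6, 'y': 5, 't': 5, 'h': 7, 'z': 11, 'g': 6}

{'n': 6, 'y': 5, 't': 5, 'h': 7, 'z': 11, 'g': 6}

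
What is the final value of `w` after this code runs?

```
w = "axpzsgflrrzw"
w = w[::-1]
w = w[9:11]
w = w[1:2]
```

'x'

reverse → 'wzrrlfgszpxa'
slice [9:11] → 'px'
slice [1:2] → 'x'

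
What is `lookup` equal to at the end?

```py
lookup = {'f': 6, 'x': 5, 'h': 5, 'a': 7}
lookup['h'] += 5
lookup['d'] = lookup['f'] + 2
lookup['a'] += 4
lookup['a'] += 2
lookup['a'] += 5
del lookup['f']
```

{'x': 5, 'h': 10, 'a': 18, 'd': 8}

lookup['h'] = 5+5 = 10 → {'f': 6, 'x': 5, 'h': 10, 'a': 7}
lookup['d'] = lookup['f']+2 = 8 → {'f': 6, 'x': 5, 'h': 10, 'a': 7, 'd': 8}
lookup['a'] = 7+4 = 11 → {'f': 6, 'x': 5, 'h': 10, 'a': 11, 'd': 8}
lookup['a'] = 11+2 = 13 → {'f': 6, 'x': 5, 'h': 10, 'a': 13, 'd': 8}
lookup['a'] = 13+5 = 18 → {'f': 6, 'x': 5, 'h': 10, 'a': 18, 'd': 8}
del 'f' → {'x': 5, 'h': 10, 'a': 18, 'd': 8}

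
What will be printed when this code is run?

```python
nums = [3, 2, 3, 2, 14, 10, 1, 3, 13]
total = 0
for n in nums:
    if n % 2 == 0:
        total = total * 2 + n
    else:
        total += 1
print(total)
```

89

n=3: not even, total = 0+1 = 1
n=2: even, total = 1*2+2 = 4
n=3: not even, total = 4+1 = 5
n=2: even, total = 5*2+2 = 12
n=14: even, total = 12*2+14 = 38
n=10: even, total = 38*2+10 = 86
n=1: not even, total = 86+1 = 87
n=3: not even, total = 87+1 = 88
n=13: not even, total = 88+1 = 89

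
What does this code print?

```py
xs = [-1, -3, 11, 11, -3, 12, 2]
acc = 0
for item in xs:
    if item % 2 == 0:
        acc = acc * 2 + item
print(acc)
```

26

item=-1: not even
item=-3: not even
item=11: not even
item=11: not even
item=-3: not even
item=12: even, acc = 0*2+12 = 12
item=2: even, acc = 12*2+2 = 26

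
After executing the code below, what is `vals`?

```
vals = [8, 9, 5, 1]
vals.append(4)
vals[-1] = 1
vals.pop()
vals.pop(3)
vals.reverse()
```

[5, 9, 8]

append 4 → [8, 9, 5, 1, 4]
vals[-1] = 1 → [8, 9, 5, 1, 1]
pop() removes 1 → [8, 9, 5, 1]
pop(3) removes 1 → [8, 9, 5]
reverse → [5, 9, 8]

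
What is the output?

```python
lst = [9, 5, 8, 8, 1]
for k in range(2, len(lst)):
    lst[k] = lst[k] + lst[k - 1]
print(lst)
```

k=2: lst[2] = 8+5 = 13 → [9, 5, 13, 8, 1]
k=3: lst[3] = 8+13 = 21 → [9, 5, 13, 21, 1]
k=4: lst[4] = 1+21 = 22 → [9, 5, 13, 21, 22]

[9, 5, 13, 21, 22]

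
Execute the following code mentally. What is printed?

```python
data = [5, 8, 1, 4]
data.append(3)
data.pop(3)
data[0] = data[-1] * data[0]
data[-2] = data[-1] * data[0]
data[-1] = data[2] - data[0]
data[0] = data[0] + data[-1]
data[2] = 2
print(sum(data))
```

85

append 3 → [5, 8, 1, 4, 3]
pop(3) removes 4 → [5, 8, 1, 3]
data[0] = data[-1]*data[0] = 3*5 = 15 → [15, 8, 1, 3]
data[-2] = data[-1]*data[0] = 3*15 = 45 → [15, 8, 45, 3]
data[-1] = data[2]-data[0] = 45-15 = 30 → [15, 8, 45, 30]
data[0] = data[0]+data[-1] = 15+30 = 45 → [45, 8, 45, 30]
data[2] = 2 → [45, 8, 2, 30]
sum = 85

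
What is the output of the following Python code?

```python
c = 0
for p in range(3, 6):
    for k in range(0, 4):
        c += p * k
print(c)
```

p=3,k=0: c = 0+0 = 0
p=3,k=1: c = 0+3 = 3
p=3,k=2: c = 3+6 = 9
p=3,k=3: c = 9+9 = 18
p=4,k=0: c = 18+0 = 18
p=4,k=1: c = 18+4 = 22
p=4,k=2: c = 22+8 = 30
p=4,k=3: c = 30+12 = 42
p=5,k=0: c = 42+0 = 42
p=5,k=1: c = 42+5 = 47
p=5,k=2: c = 47+10 = 57
p=5,k=3: c = 57+15 = 72

72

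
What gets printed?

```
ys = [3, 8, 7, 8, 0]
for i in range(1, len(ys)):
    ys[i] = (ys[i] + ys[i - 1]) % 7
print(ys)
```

i=1: ys[1] = (8+3)%7 = 4 → [3, 4, 7, 8, 0]
i=2: ys[2] = (7+4)%7 = 4 → [3, 4, 4, 8, 0]
i=3: ys[3] = (8+4)%7 = 5 → [3, 4, 4, 5, 0]
i=4: ys[4] = (0+5)%7 = 5 → [3, 4, 4, 5, 5]

[3, 4, 4, 5, 5]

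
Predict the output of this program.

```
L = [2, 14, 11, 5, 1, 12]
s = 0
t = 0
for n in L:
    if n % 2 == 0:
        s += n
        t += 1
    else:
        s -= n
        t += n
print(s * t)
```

220

n=2: even, s = 0+2 = 2; t=1
n=14: even, s = 2+14 = 16; t=2
n=11: not even, s = 16-11 = 5; t=13
n=5: not even, s = 5-5 = 0; t=18
n=1: not even, s = 0-1 = -1; t=19
n=12: even, s = (-1)+12 = 11; t=20
s*t = 11*20 = 220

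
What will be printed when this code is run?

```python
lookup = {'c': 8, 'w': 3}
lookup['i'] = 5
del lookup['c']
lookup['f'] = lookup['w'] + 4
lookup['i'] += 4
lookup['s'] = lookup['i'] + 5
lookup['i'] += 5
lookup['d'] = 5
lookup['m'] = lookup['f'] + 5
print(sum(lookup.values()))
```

55

lookup['i'] = 5 → {'c': 8, 'w': 3, 'i': 5}
del 'c' → {'w': 3, 'i': 5}
lookup['f'] = lookup['w']+4 = 7 → {'w': 3, 'i': 5, 'f': 7}
lookup['i'] = 5+4 = 9 → {'w': 3, 'i': 9, 'f': 7}
lookup['s'] = lookup['i']+5 = 14 → {'w': 3, 'i': 9, 'f': 7, 's': 14}
lookup['i'] = 9+5 = 14 → {'w': 3, 'i': 14, 'f': 7, 's': 14}
lookup['d'] = 5 → {'w': 3, 'i': 14, 'f': 7, 's': 14, 'd': 5}
lookup['m'] = lookup['f']+5 = 12 → {'w': 3, 'i': 14, 'f': 7, 's': 14, 'd': 5, 'm': 12}
sum of values = 55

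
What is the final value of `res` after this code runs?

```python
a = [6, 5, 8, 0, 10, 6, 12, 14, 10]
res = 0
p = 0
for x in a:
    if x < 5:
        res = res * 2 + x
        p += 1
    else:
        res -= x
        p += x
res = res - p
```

-162

x=6: not <5, res = 0-6 = -6; p=6
x=5: not <5, res = (-6)-5 = -11; p=11
x=8: not <5, res = (-11)-8 = -19; p=19
x=0: <5, res = (-19)*2+0 = -38; p=20
x=10: not <5, res = (-38)-10 = -48; p=30
x=6: not <5, res = (-48)-6 = -54; p=36
x=12: not <5, res = (-54)-12 = -66; p=48
x=14: not <5, res = (-66)-14 = -80; p=62
x=10: not <5, res = (-80)-10 = -90; p=72
res-p = (-90)-72 = -162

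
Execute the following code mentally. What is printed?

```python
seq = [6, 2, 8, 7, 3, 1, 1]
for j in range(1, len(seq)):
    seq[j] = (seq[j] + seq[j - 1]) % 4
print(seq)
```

j=1: seq[1] = (2+6)%4 = 0 → [6, 0, 8, 7, 3, 1, 1]
j=2: seq[2] = (8+0)%4 = 0 → [6, 0, 0, 7, 3, 1, 1]
j=3: seq[3] = (7+0)%4 = 3 → [6, 0, 0, 3, 3, 1, 1]
j=4: seq[4] = (3+3)%4 = 2 → [6, 0, 0, 3, 2, 1, 1]
j=5: seq[5] = (1+2)%4 = 3 → [6, 0, 0, 3, 2, 3, 1]
j=6: seq[6] = (1+3)%4 = 0 → [6, 0, 0, 3, 2, 3, 0]

[6, 0, 0, 3, 2, 3, 0]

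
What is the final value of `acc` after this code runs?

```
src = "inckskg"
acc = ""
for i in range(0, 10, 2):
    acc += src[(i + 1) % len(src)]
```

'nkkic'

i=0: add src[1]='n' → 'n'
i=2: add src[3]='k' → 'nk'
i=4: add src[5]='k' → 'nkk'
i=6: add src[0]='i' → 'nkki'
i=8: add src[2]='c' → 'nkkic'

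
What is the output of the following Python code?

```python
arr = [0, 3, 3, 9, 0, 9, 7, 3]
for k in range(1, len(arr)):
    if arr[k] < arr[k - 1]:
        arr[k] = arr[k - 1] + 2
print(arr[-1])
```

k=1: 3>=0, unchanged → [0, 3, 3, 9, 0, 9, 7, 3]
k=2: 3>=3, unchanged → [0, 3, 3, 9, 0, 9, 7, 3]
k=3: 9>=3, unchanged → [0, 3, 3, 9, 0, 9, 7, 3]
k=4: 0<9, arr[4] = 9+2 = 11 → [0, 3, 3, 9, 11, 9, 7, 3]
k=5: 9<11, arr[5] = 11+2 = 13 → [0, 3, 3, 9, 11, 13, 7, 3]
k=6: 7<13, arr[6] = 13+2 = 15 → [0, 3, 3, 9, 11, 13, 15, 3]
k=7: 3<15, arr[7] = 15+2 = 17 → [0, 3, 3, 9, 11, 13, 15, 17]

17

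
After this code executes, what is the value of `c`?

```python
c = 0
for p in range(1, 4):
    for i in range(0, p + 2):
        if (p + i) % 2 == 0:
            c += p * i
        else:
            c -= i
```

p=1,i=0: odd sum, c = 0-0 = 0
p=1,i=1: even sum, c = 0+1 = 1
p=1,i=2: odd sum, c = 1-2 = -1
p=2,i=0: even sum, c = (-1)+0 = -1
p=2,i=1: odd sum, c = (-1)-1 = -2
p=2,i=2: even sum, c = (-2)+4 = 2
p=2,i=3: odd sum, c = 2-3 = -1
p=3,i=0: odd sum, c = (-1)-0 = -1
p=3,i=1: even sum, c = (-1)+3 = 2
p=3,i=2: odd sum, c = 2-2 = 0
p=3,i=3: even sum, c = 0+9 = 9
p=3,i=4: odd sum, c = 9-4 = 5

5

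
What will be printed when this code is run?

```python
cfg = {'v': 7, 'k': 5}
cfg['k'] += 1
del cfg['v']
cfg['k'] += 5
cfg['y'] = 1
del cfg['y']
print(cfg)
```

{'k': 11}

cfg['k'] = 5+1 = 6 → {'v': 7, 'k': 6}
del 'v' → {'k': 6}
cfg['k'] = 6+5 = 11 → {'k': 11}
cfg['y'] = 1 → {'k': 11, 'y': 1}
del 'y' → {'k': 11}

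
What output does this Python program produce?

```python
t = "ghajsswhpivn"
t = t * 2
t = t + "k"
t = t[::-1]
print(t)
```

repeat ×2 → 'ghajsswhpivnghajsswhpivn'
+ 'k' → 'ghajsswhpivnghajsswhpivnk'
reverse → 'knviphwssjahgnviphwssjahg'

knviphwssjahgnviphwssjahg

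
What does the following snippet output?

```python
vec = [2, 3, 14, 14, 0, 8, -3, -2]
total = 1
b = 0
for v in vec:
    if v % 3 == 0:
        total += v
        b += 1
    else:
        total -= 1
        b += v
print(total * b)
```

-156

v=2: not %3==0, total = 1-1 = 0; b=2
v=3: %3==0, total = 0+3 = 3; b=3
v=14: not %3==0, total = 3-1 = 2; b=17
v=14: not %3==0, total = 2-1 = 1; b=31
v=0: %3==0, total = 1+0 = 1; b=32
v=8: not %3==0, total = 1-1 = 0; b=40
v=-3: %3==0, total = 0+(-3) = -3; b=41
v=-2: not %3==0, total = (-3)-1 = -4; b=39
total*b = (-4)*39 = -156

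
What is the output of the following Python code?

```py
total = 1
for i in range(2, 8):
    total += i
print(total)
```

i=2: total = 1+2 = 3
i=3: total = 3+3 = 6
i=4: total = 6+4 = 10
i=5: total = 10+5 = 15
i=6: total = 15+6 = 21
i=7: total = 21+7 = 28

28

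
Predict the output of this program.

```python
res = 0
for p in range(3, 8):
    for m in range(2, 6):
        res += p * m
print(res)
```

p=3,m=2: res = 0+6 = 6
p=3,m=3: res = 6+9 = 15
p=3,m=4: res = 15+12 = 27
p=3,m=5: res = 27+15 = 42
p=4,m=2: res = 42+8 = 50
p=4,m=3: res = 50+12 = 62
p=4,m=4: res = 62+16 = 78
p=4,m=5: res = 78+20 = 98
p=5,m=2: res = 98+10 = 108
p=5,m=3: res = 108+15 = 123
p=5,m=4: res = 123+20 = 143
p=5,m=5: res = 143+25 = 168
p=6,m=2: res = 168+12 = 180
p=6,m=3: res = 180+18 = 198
p=6,m=4: res = 198+24 = 222
p=6,m=5: res = 222+30 = 252
p=7,m=2: res = 252+14 = 266
p=7,m=3: res = 266+21 = 287
p=7,m=4: res = 287+28 = 315
p=7,m=5: res = 315+35 = 350

350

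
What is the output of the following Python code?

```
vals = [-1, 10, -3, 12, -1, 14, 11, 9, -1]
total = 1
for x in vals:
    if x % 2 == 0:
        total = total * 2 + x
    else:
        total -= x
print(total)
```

89

x=-1: not even, total = 1-(-1) = 2
x=10: even, total = 2*2+10 = 14
x=-3: not even, total = 14-(-3) = 17
x=12: even, total = 17*2+12 = 46
x=-1: not even, total = 46-(-1) = 47
x=14: even, total = 47*2+14 = 108
x=11: not even, total = 108-11 = 97
x=9: not even, total = 97-9 = 88
x=-1: not even, total = 88-(-1) = 89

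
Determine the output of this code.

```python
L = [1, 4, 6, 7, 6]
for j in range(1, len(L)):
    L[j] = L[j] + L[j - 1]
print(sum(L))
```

59

j=1: L[1] = 4+1 = 5 → [1, 5, 6, 7, 6]
j=2: L[2] = 6+5 = 11 → [1, 5, 11, 7, 6]
j=3: L[3] = 7+11 = 18 → [1, 5, 11, 18, 6]
j=4: L[4] = 6+18 = 24 → [1, 5, 11, 18, 24]
sum = 59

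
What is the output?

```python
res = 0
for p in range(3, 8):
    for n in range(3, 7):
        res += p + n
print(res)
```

190

p=3,n=3: res = 0+6 = 6
p=3,n=4: res = 6+7 = 13
p=3,n=5: res = 13+8 = 21
p=3,n=6: res = 21+9 = 30
p=4,n=3: res = 30+7 = 37
p=4,n=4: res = 37+8 = 45
p=4,n=5: res = 45+9 = 54
p=4,n=6: res = 54+10 = 64
p=5,n=3: res = 64+8 = 72
p=5,n=4: res = 72+9 = 81
p=5,n=5: res = 81+10 = 91
p=5,n=6: res = 91+11 = 102
p=6,n=3: res = 102+9 = 111
p=6,n=4: res = 111+10 = 121
p=6,n=5: res = 121+11 = 132
p=6,n=6: res = 132+12 = 144
p=7,n=3: res = 144+10 = 154
p=7,n=4: res = 154+11 = 165
p=7,n=5: res = 165+12 = 177
p=7,n=6: res = 177+13 = 190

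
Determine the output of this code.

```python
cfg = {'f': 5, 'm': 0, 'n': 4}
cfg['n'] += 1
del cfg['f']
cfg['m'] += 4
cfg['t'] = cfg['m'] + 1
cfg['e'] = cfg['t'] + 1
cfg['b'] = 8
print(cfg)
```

{'m': 4, 'n': 5, 't': 5, 'e': 6, 'b': 8}

cfg['n'] = 4+1 = 5 → {'f': 5, 'm': 0, 'n': 5}
del 'f' → {'m': 0, 'n': 5}
cfg['m'] = 0+4 = 4 → {'m': 4, 'n': 5}
cfg['t'] = cfg['m']+1 = 5 → {'m': 4, 'n': 5, 't': 5}
cfg['e'] = cfg['t']+1 = 6 → {'m': 4, 'n': 5, 't': 5, 'e': 6}
cfg['b'] = 8 → {'m': 4, 'n': 5, 't': 5, 'e': 6, 'b': 8}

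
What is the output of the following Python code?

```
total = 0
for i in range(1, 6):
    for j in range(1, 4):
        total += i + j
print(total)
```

75

i=1,j=1: total = 0+2 = 2
i=1,j=2: total = 2+3 = 5
i=1,j=3: total = 5+4 = 9
i=2,j=1: total = 9+3 = 12
i=2,j=2: total = 12+4 = 16
i=2,j=3: total = 16+5 = 21
i=3,j=1: total = 21+4 = 25
i=3,j=2: total = 25+5 = 30
i=3,j=3: total = 30+6 = 36
i=4,j=1: total = 36+5 = 41
i=4,j=2: total = 41+6 = 47
i=4,j=3: total = 47+7 = 54
i=5,j=1: total = 54+6 = 60
i=5,j=2: total = 60+7 = 67
i=5,j=3: total = 67+8 = 75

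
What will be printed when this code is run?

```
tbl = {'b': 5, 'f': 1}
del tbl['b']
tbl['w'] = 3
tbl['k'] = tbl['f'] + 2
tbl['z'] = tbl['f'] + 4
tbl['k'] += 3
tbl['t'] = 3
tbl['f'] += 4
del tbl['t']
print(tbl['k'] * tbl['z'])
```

del 'b' → {'f': 1}
tbl['w'] = 3 → {'f': 1, 'w': 3}
tbl['k'] = tbl['f']+2 = 3 → {'f': 1, 'w': 3, 'k': 3}
tbl['z'] = tbl['f']+4 = 5 → {'f': 1, 'w': 3, 'k': 3, 'z': 5}
tbl['k'] = 3+3 = 6 → {'f': 1, 'w': 3, 'k': 6, 'z': 5}
tbl['t'] = 3 → {'f': 1, 'w': 3, 'k': 6, 'z': 5, 't': 3}
tbl['f'] = 1+4 = 5 → {'f': 5, 'w': 3, 'k': 6, 'z': 5, 't': 3}
del 't' → {'f': 5, 'w': 3, 'k': 6, 'z': 5}
tbl['k']*tbl['z'] = 6*5 = 30

30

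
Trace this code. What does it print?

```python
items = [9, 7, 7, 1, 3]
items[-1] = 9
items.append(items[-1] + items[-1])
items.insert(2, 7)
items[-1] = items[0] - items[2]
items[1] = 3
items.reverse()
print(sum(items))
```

items[-1] = 9 → [9, 7, 7, 1, 9]
append items[-1]+items[-1] = 9+9 = 18 → [9, 7, 7, 1, 9, 18]
insert 7 at 2 → [9, 7, 7, 7, 1, 9, 18]
items[-1] = items[0]-items[2] = 9-7 = 2 → [9, 7, 7, 7, 1, 9, 2]
items[1] = 3 → [9, 3, 7, 7, 1, 9, 2]
reverse → [2, 9, 1, 7, 7, 3, 9]
sum = 38

38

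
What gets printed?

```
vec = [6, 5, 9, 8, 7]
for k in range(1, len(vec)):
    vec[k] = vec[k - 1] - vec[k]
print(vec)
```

k=1: vec[1] = 6-5 = 1 → [6, 1, 9, 8, 7]
k=2: vec[2] = 1-9 = -8 → [6, 1, -8, 8, 7]
k=3: vec[3] = (-8)-8 = -16 → [6, 1, -8, -16, 7]
k=4: vec[4] = (-16)-7 = -23 → [6, 1, -8, -16, -23]

[6, 1, -8, -16, -23]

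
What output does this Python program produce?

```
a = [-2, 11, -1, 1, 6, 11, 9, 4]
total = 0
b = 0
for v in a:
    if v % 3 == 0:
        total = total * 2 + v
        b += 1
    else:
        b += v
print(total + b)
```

v=-2: not %3==0; b=-2
v=11: not %3==0; b=9
v=-1: not %3==0; b=8
v=1: not %3==0; b=9
v=6: %3==0, total = 0*2+6 = 6; b=10
v=11: not %3==0; b=21
v=9: %3==0, total = 6*2+9 = 21; b=22
v=4: not %3==0; b=26
total+b = 21+26 = 47

47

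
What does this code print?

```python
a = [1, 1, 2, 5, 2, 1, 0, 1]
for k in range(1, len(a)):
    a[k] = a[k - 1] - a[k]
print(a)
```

[1, 0, -2, -7, -9, -10, -10, -11]

k=1: a[1] = 1-1 = 0 → [1, 0, 2, 5, 2, 1, 0, 1]
k=2: a[2] = 0-2 = -2 → [1, 0, -2, 5, 2, 1, 0, 1]
k=3: a[3] = (-2)-5 = -7 → [1, 0, -2, -7, 2, 1, 0, 1]
k=4: a[4] = (-7)-2 = -9 → [1, 0, -2, -7, -9, 1, 0, 1]
k=5: a[5] = (-9)-1 = -10 → [1, 0, -2, -7, -9, -10, 0, 1]
k=6: a[6] = (-10)-0 = -10 → [1, 0, -2, -7, -9, -10, -10, 1]
k=7: a[7] = (-10)-1 = -11 → [1, 0, -2, -7, -9, -10, -10, -11]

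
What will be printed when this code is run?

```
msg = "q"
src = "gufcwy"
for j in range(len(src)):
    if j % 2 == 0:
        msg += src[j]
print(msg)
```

j=0: add 'g' → 'qg'
j=1: skip
j=2: add 'f' → 'qgf'
j=3: skip
j=4: add 'w' → 'qgfw'
j=5: skip

qgfw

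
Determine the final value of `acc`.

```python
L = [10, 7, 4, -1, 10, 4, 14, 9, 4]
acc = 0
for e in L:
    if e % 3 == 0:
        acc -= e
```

-9

e=10: not %3==0
e=7: not %3==0
e=4: not %3==0
e=-1: not %3==0
e=10: not %3==0
e=4: not %3==0
e=14: not %3==0
e=9: %3==0, acc = 0-9 = -9
e=4: not %3==0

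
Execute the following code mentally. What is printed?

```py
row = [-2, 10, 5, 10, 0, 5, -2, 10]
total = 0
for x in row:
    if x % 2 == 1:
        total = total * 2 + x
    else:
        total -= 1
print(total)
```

x=-2: not odd, total = 0-1 = -1
x=10: not odd, total = (-1)-1 = -2
x=5: odd, total = (-2)*2+5 = 1
x=10: not odd, total = 1-1 = 0
x=0: not odd, total = 0-1 = -1
x=5: odd, total = (-1)*2+5 = 3
x=-2: not odd, total = 3-1 = 2
x=10: not odd, total = 2-1 = 1

1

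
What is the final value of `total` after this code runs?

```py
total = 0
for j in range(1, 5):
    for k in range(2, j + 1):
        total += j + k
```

36

j=2,k=2: total = 0+4 = 4
j=3,k=2: total = 4+5 = 9
j=3,k=3: total = 9+6 = 15
j=4,k=2: total = 15+6 = 21
j=4,k=3: total = 21+7 = 28
j=4,k=4: total = 28+8 = 36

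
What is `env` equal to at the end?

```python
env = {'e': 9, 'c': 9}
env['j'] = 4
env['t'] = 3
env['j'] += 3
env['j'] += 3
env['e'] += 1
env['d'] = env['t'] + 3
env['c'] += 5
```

env['j'] = 4 → {'e': 9, 'c': 9, 'j': 4}
env['t'] = 3 → {'e': 9, 'c': 9, 'j': 4, 't': 3}
env['j'] = 4+3 = 7 → {'e': 9, 'c': 9, 'j': 7, 't': 3}
env['j'] = 7+3 = 10 → {'e': 9, 'c': 9, 'j': 10, 't': 3}
env['e'] = 9+1 = 10 → {'e': 10, 'c': 9, 'j': 10, 't': 3}
env['d'] = env['t']+3 = 6 → {'e': 10, 'c': 9, 'j': 10, 't': 3, 'd': 6}
env['c'] = 9+5 = 14 → {'e': 10, 'c': 14, 'j': 10, 't': 3, 'd': 6}

{'e': 10, 'c': 14, 'j': 10, 't': 3, 'd': 6}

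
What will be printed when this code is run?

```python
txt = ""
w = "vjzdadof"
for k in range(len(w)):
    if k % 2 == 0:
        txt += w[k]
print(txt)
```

vzao

k=0: add 'v' → 'v'
k=1: skip
k=2: add 'z' → 'vz'
k=3: skip
k=4: add 'a' → 'vza'
k=5: skip
k=6: add 'o' → 'vzao'
k=7: skip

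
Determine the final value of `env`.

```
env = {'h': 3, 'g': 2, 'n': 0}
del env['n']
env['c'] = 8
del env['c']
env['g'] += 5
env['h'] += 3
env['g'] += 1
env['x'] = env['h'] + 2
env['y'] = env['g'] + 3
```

{'h': 6, 'g': 8, 'x': 8, 'y': 11}

del 'n' → {'h': 3, 'g': 2}
env['c'] = 8 → {'h': 3, 'g': 2, 'c': 8}
del 'c' → {'h': 3, 'g': 2}
env['g'] = 2+5 = 7 → {'h': 3, 'g': 7}
env['h'] = 3+3 = 6 → {'h': 6, 'g': 7}
env['g'] = 7+1 = 8 → {'h': 6, 'g': 8}
env['x'] = env['h']+2 = 8 → {'h': 6, 'g': 8, 'x': 8}
env['y'] = env['g']+3 = 11 → {'h': 6, 'g': 8, 'x': 8, 'y': 11}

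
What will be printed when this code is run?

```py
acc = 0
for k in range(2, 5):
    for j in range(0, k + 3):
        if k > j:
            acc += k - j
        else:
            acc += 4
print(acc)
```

55

k=2,j=0: 2>0, acc = 0+2 = 2
k=2,j=1: 2>1, acc = 2+1 = 3
k=2,j=2: not 2>2, acc = 3+4 = 7
k=2,j=3: not 2>3, acc = 7+4 = 11
k=2,j=4: not 2>4, acc = 11+4 = 15
k=3,j=0: 3>0, acc = 15+3 = 18
k=3,j=1: 3>1, acc = 18+2 = 20
k=3,j=2: 3>2, acc = 20+1 = 21
k=3,j=3: not 3>3, acc = 21+4 = 25
k=3,j=4: not 3>4, acc = 25+4 = 29
k=3,j=5: not 3>5, acc = 29+4 = 33
k=4,j=0: 4>0, acc = 33+4 = 37
k=4,j=1: 4>1, acc = 37+3 = 40
k=4,j=2: 4>2, acc = 40+2 = 42
k=4,j=3: 4>3, acc = 42+1 = 43
k=4,j=4: not 4>4, acc = 43+4 = 47
k=4,j=5: not 4>5, acc = 47+4 = 51
k=4,j=6: not 4>6, acc = 51+4 = 55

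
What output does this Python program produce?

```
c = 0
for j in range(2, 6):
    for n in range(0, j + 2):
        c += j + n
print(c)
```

134

j=2,n=0: c = 0+2 = 2
j=2,n=1: c = 2+3 = 5
j=2,n=2: c = 5+4 = 9
j=2,n=3: c = 9+5 = 14
j=3,n=0: c = 14+3 = 17
j=3,n=1: c = 17+4 = 21
j=3,n=2: c = 21+5 = 26
j=3,n=3: c = 26+6 = 32
j=3,n=4: c = 32+7 = 39
j=4,n=0: c = 39+4 = 43
j=4,n=1: c = 43+5 = 48
j=4,n=2: c = 48+6 = 54
j=4,n=3: c = 54+7 = 61
j=4,n=4: c = 61+8 = 69
j=4,n=5: c = 69+9 = 78
j=5,n=0: c = 78+5 = 83
j=5,n=1: c = 83+6 = 89
j=5,n=2: c = 89+7 = 96
j=5,n=3: c = 96+8 = 104
j=5,n=4: c = 104+9 = 113
j=5,n=5: c = 113+10 = 123
j=5,n=6: c = 123+11 = 134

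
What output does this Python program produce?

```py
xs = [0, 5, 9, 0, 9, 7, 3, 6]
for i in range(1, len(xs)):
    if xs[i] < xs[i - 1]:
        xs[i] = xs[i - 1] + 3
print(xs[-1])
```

i=1: 5>=0, unchanged → [0, 5, 9, 0, 9, 7, 3, 6]
i=2: 9>=5, unchanged → [0, 5, 9, 0, 9, 7, 3, 6]
i=3: 0<9, xs[3] = 9+3 = 12 → [0, 5, 9, 12, 9, 7, 3, 6]
i=4: 9<12, xs[4] = 12+3 = 15 → [0, 5, 9, 12, 15, 7, 3, 6]
i=5: 7<15, xs[5] = 15+3 = 18 → [0, 5, 9, 12, 15, 18, 3, 6]
i=6: 3<18, xs[6] = 18+3 = 21 → [0, 5, 9, 12, 15, 18, 21, 6]
i=7: 6<21, xs[7] = 21+3 = 24 → [0, 5, 9, 12, 15, 18, 21, 24]

24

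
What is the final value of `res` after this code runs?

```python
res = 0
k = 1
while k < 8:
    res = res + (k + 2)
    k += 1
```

k=1: res = 0+3 = 3
k=2: res = 3+4 = 7
k=3: res = 7+5 = 12
k=4: res = 12+6 = 18
k=5: res = 18+7 = 25
k=6: res = 25+8 = 33
k=7: res = 33+9 = 42

42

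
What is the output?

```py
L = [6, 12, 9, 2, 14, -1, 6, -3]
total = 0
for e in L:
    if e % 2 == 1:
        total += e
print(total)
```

5

e=6: not odd
e=12: not odd
e=9: odd, total = 0+9 = 9
e=2: not odd
e=14: not odd
e=-1: odd, total = 9+(-1) = 8
e=6: not odd
e=-3: odd, total = 8+(-3) = 5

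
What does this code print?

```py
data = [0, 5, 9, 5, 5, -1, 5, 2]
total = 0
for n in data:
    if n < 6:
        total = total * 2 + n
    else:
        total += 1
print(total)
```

320

n=0: <6, total = 0*2+0 = 0
n=5: <6, total = 0*2+5 = 5
n=9: not <6, total = 5+1 = 6
n=5: <6, total = 6*2+5 = 17
n=5: <6, total = 17*2+5 = 39
n=-1: <6, total = 39*2+(-1) = 77
n=5: <6, total = 77*2+5 = 159
n=2: <6, total = 159*2+2 = 320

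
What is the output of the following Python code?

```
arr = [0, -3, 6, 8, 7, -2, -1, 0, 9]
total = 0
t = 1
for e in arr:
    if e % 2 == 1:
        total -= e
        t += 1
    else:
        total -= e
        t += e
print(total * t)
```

-408

e=0: not odd, total = 0-0 = 0; t=1
e=-3: odd, total = 0-(-3) = 3; t=2
e=6: not odd, total = 3-6 = -3; t=8
e=8: not odd, total = (-3)-8 = -11; t=16
e=7: odd, total = (-11)-7 = -18; t=17
e=-2: not odd, total = (-18)-(-2) = -16; t=15
e=-1: odd, total = (-16)-(-1) = -15; t=16
e=0: not odd, total = (-15)-0 = -15; t=16
e=9: odd, total = (-15)-9 = -24; t=17
total*t = (-24)*17 = -408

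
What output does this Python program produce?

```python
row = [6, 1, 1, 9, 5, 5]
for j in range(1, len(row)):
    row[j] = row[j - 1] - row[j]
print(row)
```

[6, 5, 4, -5, -10, -15]

j=1: row[1] = 6-1 = 5 → [6, 5, 1, 9, 5, 5]
j=2: row[2] = 5-1 = 4 → [6, 5, 4, 9, 5, 5]
j=3: row[3] = 4-9 = -5 → [6, 5, 4, -5, 5, 5]
j=4: row[4] = (-5)-5 = -10 → [6, 5, 4, -5, -10, 5]
j=5: row[5] = (-10)-5 = -15 → [6, 5, 4, -5, -10, -15]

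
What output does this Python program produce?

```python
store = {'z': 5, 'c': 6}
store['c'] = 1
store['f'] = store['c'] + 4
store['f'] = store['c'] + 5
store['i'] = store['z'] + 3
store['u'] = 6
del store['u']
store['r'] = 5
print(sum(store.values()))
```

store['c'] = 1 → {'z': 5, 'c': 1}
store['f'] = store['c']+4 = 5 → {'z': 5, 'c': 1, 'f': 5}
store['f'] = store['c']+5 = 6 → {'z': 5, 'c': 1, 'f': 6}
store['i'] = store['z']+3 = 8 → {'z': 5, 'c': 1, 'f': 6, 'i': 8}
store['u'] = 6 → {'z': 5, 'c': 1, 'f': 6, 'i': 8, 'u': 6}
del 'u' → {'z': 5, 'c': 1, 'f': 6, 'i': 8}
store['r'] = 5 → {'z': 5, 'c': 1, 'f': 6, 'i': 8, 'r': 5}
sum of values = 25

25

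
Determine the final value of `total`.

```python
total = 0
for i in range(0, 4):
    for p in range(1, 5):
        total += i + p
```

i=0,p=1: total = 0+1 = 1
i=0,p=2: total = 1+2 = 3
i=0,p=3: total = 3+3 = 6
i=0,p=4: total = 6+4 = 10
i=1,p=1: total = 10+2 = 12
i=1,p=2: total = 12+3 = 15
i=1,p=3: total = 15+4 = 19
i=1,p=4: total = 19+5 = 24
i=2,p=1: total = 24+3 = 27
i=2,p=2: total = 27+4 = 31
i=2,p=3: total = 31+5 = 36
i=2,p=4: total = 36+6 = 42
i=3,p=1: total = 42+4 = 46
i=3,p=2: total = 46+5 = 51
i=3,p=3: total = 51+6 = 57
i=3,p=4: total = 57+7 = 64

64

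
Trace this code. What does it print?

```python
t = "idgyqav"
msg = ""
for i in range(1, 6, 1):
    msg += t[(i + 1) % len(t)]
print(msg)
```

i=1: add t[2]='g' → 'g'
i=2: add t[3]='y' → 'gy'
i=3: add t[4]='q' → 'gyq'
i=4: add t[5]='a' → 'gyqa'
i=5: add t[6]='v' → 'gyqav'

gyqav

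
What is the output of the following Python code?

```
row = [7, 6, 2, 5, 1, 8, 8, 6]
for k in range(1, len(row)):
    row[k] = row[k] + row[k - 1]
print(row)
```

[7, 13, 15, 20, 21, 29, 37, 43]

k=1: row[1] = 6+7 = 13 → [7, 13, 2, 5, 1, 8, 8, 6]
k=2: row[2] = 2+13 = 15 → [7, 13, 15, 5, 1, 8, 8, 6]
k=3: row[3] = 5+15 = 20 → [7, 13, 15, 20, 1, 8, 8, 6]
k=4: row[4] = 1+20 = 21 → [7, 13, 15, 20, 21, 8, 8, 6]
k=5: row[5] = 8+21 = 29 → [7, 13, 15, 20, 21, 29, 8, 6]
k=6: row[6] = 8+29 = 37 → [7, 13, 15, 20, 21, 29, 37, 6]
k=7: row[7] = 6+37 = 43 → [7, 13, 15, 20, 21, 29, 37, 43]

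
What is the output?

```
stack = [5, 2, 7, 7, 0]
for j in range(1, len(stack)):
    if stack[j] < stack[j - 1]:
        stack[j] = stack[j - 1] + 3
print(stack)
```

j=1: 2<5, stack[1] = 5+3 = 8 → [5, 8, 7, 7, 0]
j=2: 7<8, stack[2] = 8+3 = 11 → [5, 8, 11, 7, 0]
j=3: 7<11, stack[3] = 11+3 = 14 → [5, 8, 11, 14, 0]
j=4: 0<14, stack[4] = 14+3 = 17 → [5, 8, 11, 14, 17]

[5, 8, 11, 14, 17]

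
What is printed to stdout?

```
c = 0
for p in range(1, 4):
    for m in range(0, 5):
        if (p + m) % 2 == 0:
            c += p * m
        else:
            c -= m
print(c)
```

p=1,m=0: odd sum, c = 0-0 = 0
p=1,m=1: even sum, c = 0+1 = 1
p=1,m=2: odd sum, c = 1-2 = -1
p=1,m=3: even sum, c = (-1)+3 = 2
p=1,m=4: odd sum, c = 2-4 = -2
p=2,m=0: even sum, c = (-2)+0 = -2
p=2,m=1: odd sum, c = (-2)-1 = -3
p=2,m=2: even sum, c = (-3)+4 = 1
p=2,m=3: odd sum, c = 1-3 = -2
p=2,m=4: even sum, c = (-2)+8 = 6
p=3,m=0: odd sum, c = 6-0 = 6
p=3,m=1: even sum, c = 6+3 = 9
p=3,m=2: odd sum, c = 9-2 = 7
p=3,m=3: even sum, c = 7+9 = 16
p=3,m=4: odd sum, c = 16-4 = 12

12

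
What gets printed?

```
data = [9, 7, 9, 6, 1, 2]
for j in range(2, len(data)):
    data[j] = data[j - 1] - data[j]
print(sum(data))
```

j=2: data[2] = 7-9 = -2 → [9, 7, -2, 6, 1, 2]
j=3: data[3] = (-2)-6 = -8 → [9, 7, -2, -8, 1, 2]
j=4: data[4] = (-8)-1 = -9 → [9, 7, -2, -8, -9, 2]
j=5: data[5] = (-9)-2 = -11 → [9, 7, -2, -8, -9, -11]
sum = -14

-14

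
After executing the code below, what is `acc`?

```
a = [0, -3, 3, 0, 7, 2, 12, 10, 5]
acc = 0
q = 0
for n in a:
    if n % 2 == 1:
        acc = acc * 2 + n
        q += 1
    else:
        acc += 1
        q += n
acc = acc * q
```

924

n=0: not odd, acc = 0+1 = 1; q=0
n=-3: odd, acc = 1*2+(-3) = -1; q=1
n=3: odd, acc = (-1)*2+3 = 1; q=2
n=0: not odd, acc = 1+1 = 2; q=2
n=7: odd, acc = 2*2+7 = 11; q=3
n=2: not odd, acc = 11+1 = 12; q=5
n=12: not odd, acc = 12+1 = 13; q=17
n=10: not odd, acc = 13+1 = 14; q=27
n=5: odd, acc = 14*2+5 = 33; q=28
acc*q = 33*28 = 924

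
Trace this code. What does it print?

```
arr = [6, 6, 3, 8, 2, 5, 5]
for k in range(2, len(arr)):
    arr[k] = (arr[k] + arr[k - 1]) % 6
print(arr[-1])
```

5

k=2: arr[2] = (3+6)%6 = 3 → [6, 6, 3, 8, 2, 5, 5]
k=3: arr[3] = (8+3)%6 = 5 → [6, 6, 3, 5, 2, 5, 5]
k=4: arr[4] = (2+5)%6 = 1 → [6, 6, 3, 5, 1, 5, 5]
k=5: arr[5] = (5+1)%6 = 0 → [6, 6, 3, 5, 1, 0, 5]
k=6: arr[6] = (5+0)%6 = 5 → [6, 6, 3, 5, 1, 0, 5]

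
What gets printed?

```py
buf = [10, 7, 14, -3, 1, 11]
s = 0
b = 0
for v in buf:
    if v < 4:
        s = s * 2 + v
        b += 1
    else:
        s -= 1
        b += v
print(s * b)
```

-792

v=10: not <4, s = 0-1 = -1; b=10
v=7: not <4, s = (-1)-1 = -2; b=17
v=14: not <4, s = (-2)-1 = -3; b=31
v=-3: <4, s = (-3)*2+(-3) = -9; b=32
v=1: <4, s = (-9)*2+1 = -17; b=33
v=11: not <4, s = (-17)-1 = -18; b=44
s*b = (-18)*44 = -792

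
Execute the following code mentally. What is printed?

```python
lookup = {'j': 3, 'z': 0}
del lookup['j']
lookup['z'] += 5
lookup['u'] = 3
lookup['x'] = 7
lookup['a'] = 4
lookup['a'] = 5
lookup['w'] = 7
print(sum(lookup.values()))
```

del 'j' → {'z': 0}
lookup['z'] = 0+5 = 5 → {'z': 5}
lookup['u'] = 3 → {'z': 5, 'u': 3}
lookup['x'] = 7 → {'z': 5, 'u': 3, 'x': 7}
lookup['a'] = 4 → {'z': 5, 'u': 3, 'x': 7, 'a': 4}
lookup['a'] = 5 → {'z': 5, 'u': 3, 'x': 7, 'a': 5}
lookup['w'] = 7 → {'z': 5, 'u': 3, 'x': 7, 'a': 5, 'w': 7}
sum of values = 27

27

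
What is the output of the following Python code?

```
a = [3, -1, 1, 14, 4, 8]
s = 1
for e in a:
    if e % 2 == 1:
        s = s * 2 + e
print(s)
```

19

e=3: odd, s = 1*2+3 = 5
e=-1: odd, s = 5*2+(-1) = 9
e=1: odd, s = 9*2+1 = 19
e=14: not odd
e=4: not odd
e=8: not odd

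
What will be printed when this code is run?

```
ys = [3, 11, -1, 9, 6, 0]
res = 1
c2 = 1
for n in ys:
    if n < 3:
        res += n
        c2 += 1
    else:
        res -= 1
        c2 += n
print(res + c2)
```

n=3: not <3, res = 1-1 = 0; c2=4
n=11: not <3, res = 0-1 = -1; c2=15
n=-1: <3, res = (-1)+(-1) = -2; c2=16
n=9: not <3, res = (-2)-1 = -3; c2=25
n=6: not <3, res = (-3)-1 = -4; c2=31
n=0: <3, res = (-4)+0 = -4; c2=32
res+c2 = (-4)+32 = 28

28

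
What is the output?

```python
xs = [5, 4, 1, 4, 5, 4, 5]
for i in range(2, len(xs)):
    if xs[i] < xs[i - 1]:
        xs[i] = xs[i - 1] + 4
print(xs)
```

[5, 4, 8, 12, 16, 20, 24]

i=2: 1<4, xs[2] = 4+4 = 8 → [5, 4, 8, 4, 5, 4, 5]
i=3: 4<8, xs[3] = 8+4 = 12 → [5, 4, 8, 12, 5, 4, 5]
i=4: 5<12, xs[4] = 12+4 = 16 → [5, 4, 8, 12, 16, 4, 5]
i=5: 4<16, xs[5] = 16+4 = 20 → [5, 4, 8, 12, 16, 20, 5]
i=6: 5<20, xs[6] = 20+4 = 24 → [5, 4, 8, 12, 16, 20, 24]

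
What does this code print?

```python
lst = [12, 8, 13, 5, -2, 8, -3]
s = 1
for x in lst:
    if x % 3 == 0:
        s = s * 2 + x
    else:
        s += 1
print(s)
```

35

x=12: %3==0, s = 1*2+12 = 14
x=8: not %3==0, s = 14+1 = 15
x=13: not %3==0, s = 15+1 = 16
x=5: not %3==0, s = 16+1 = 17
x=-2: not %3==0, s = 17+1 = 18
x=8: not %3==0, s = 18+1 = 19
x=-3: %3==0, s = 19*2+(-3) = 35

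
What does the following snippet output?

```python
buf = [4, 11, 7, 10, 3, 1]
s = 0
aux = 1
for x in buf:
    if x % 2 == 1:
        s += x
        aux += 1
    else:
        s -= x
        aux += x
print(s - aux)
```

x=4: not odd, s = 0-4 = -4; aux=5
x=11: odd, s = (-4)+11 = 7; aux=6
x=7: odd, s = 7+7 = 14; aux=7
x=10: not odd, s = 14-10 = 4; aux=17
x=3: odd, s = 4+3 = 7; aux=18
x=1: odd, s = 7+1 = 8; aux=19
s-aux = 8-19 = -11

-11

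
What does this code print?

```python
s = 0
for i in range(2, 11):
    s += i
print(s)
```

i=2: s = 0+2 = 2
i=3: s = 2+3 = 5
i=4: s = 5+4 = 9
i=5: s = 9+5 = 14
i=6: s = 14+6 = 20
i=7: s = 20+7 = 27
i=8: s = 27+8 = 35
i=9: s = 35+9 = 44
i=10: s = 44+10 = 54

54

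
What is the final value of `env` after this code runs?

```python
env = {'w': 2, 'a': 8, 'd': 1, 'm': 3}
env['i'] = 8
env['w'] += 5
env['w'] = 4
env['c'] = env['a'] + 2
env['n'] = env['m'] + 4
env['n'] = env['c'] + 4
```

{'w': 4, 'a': 8, 'd': 1, 'm': 3, 'i': 8, 'c': 10, 'n': 14}

env['i'] = 8 → {'w': 2, 'a': 8, 'd': 1, 'm': 3, 'i': 8}
env['w'] = 2+5 = 7 → {'w': 7, 'a': 8, 'd': 1, 'm': 3, 'i': 8}
env['w'] = 4 → {'w': 4, 'a': 8, 'd': 1, 'm': 3, 'i': 8}
env['c'] = env['a']+2 = 10 → {'w': 4, 'a': 8, 'd': 1, 'm': 3, 'i': 8, 'c': 10}
env['n'] = env['m']+4 = 7 → {'w': 4, 'a': 8, 'd': 1, 'm': 3, 'i': 8, 'c': 10, 'n': 7}
env['n'] = env['c']+4 = 14 → {'w': 4, 'a': 8, 'd': 1, 'm': 3, 'i': 8, 'c': 10, 'n': 14}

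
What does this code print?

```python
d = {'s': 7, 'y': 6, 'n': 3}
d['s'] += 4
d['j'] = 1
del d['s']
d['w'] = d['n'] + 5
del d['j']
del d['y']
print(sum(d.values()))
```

11

d['s'] = 7+4 = 11 → {'s': 11, 'y': 6, 'n': 3}
d['j'] = 1 → {'s': 11, 'y': 6, 'n': 3, 'j': 1}
del 's' → {'y': 6, 'n': 3, 'j': 1}
d['w'] = d['n']+5 = 8 → {'y': 6, 'n': 3, 'j': 1, 'w': 8}
del 'j' → {'y': 6, 'n': 3, 'w': 8}
del 'y' → {'n': 3, 'w': 8}
sum of values = 11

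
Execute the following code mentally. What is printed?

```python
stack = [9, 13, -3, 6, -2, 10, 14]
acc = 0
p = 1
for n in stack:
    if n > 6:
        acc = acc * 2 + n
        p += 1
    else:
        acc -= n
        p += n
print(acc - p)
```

n=9: >6, acc = 0*2+9 = 9; p=2
n=13: >6, acc = 9*2+13 = 31; p=3
n=-3: not >6, acc = 31-(-3) = 34; p=0
n=6: not >6, acc = 34-6 = 28; p=6
n=-2: not >6, acc = 28-(-2) = 30; p=4
n=10: >6, acc = 30*2+10 = 70; p=5
n=14: >6, acc = 70*2+14 = 154; p=6
acc-p = 154-6 = 148

148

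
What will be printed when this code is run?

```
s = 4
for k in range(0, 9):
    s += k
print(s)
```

k=0: s = 4+0 = 4
k=1: s = 4+1 = 5
k=2: s = 5+2 = 7
k=3: s = 7+3 = 10
k=4: s = 10+4 = 14
k=5: s = 14+5 = 19
k=6: s = 19+6 = 25
k=7: s = 25+7 = 32
k=8: s = 32+8 = 40

40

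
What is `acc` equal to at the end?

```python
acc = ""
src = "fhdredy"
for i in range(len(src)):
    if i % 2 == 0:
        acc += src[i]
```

i=0: add 'f' → 'f'
i=1: skip
i=2: add 'd' → 'fd'
i=3: skip
i=4: add 'e' → 'fde'
i=5: skip
i=6: add 'y' → 'fdey'

'fdey'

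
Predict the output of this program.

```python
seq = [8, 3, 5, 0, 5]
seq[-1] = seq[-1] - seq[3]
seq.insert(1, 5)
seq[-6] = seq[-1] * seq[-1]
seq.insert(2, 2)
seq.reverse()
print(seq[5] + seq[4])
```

7

seq[-1] = seq[-1]-seq[3] = 5-0 = 5 → [8, 3, 5, 0, 5]
insert 5 at 1 → [8, 5, 3, 5, 0, 5]
seq[-6] = seq[-1]*seq[-1] = 5*5 = 25 → [25, 5, 3, 5, 0, 5]
insert 2 at 2 → [25, 5, 2, 3, 5, 0, 5]
reverse → [5, 0, 5, 3, 2, 5, 25]
seq[5]+seq[4] = 5+2 = 7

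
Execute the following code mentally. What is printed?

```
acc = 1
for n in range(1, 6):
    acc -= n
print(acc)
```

-14

n=1: acc = 1-1 = 0
n=2: acc = 0-2 = -2
n=3: acc = (-2)-3 = -5
n=4: acc = (-5)-4 = -9
n=5: acc = (-9)-5 = -14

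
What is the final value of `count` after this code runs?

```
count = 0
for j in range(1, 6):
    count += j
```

j=1: count = 0+1 = 1
j=2: count = 1+2 = 3
j=3: count = 3+3 = 6
j=4: count = 6+4 = 10
j=5: count = 10+5 = 15

15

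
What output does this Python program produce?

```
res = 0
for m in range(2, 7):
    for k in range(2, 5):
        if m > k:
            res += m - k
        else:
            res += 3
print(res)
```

37

m=2,k=2: not 2>2, res = 0+3 = 3
m=2,k=3: not 2>3, res = 3+3 = 6
m=2,k=4: not 2>4, res = 6+3 = 9
m=3,k=2: 3>2, res = 9+1 = 10
m=3,k=3: not 3>3, res = 10+3 = 13
m=3,k=4: not 3>4, res = 13+3 = 16
m=4,k=2: 4>2, res = 16+2 = 18
m=4,k=3: 4>3, res = 18+1 = 19
m=4,k=4: not 4>4, res = 19+3 = 22
m=5,k=2: 5>2, res = 22+3 = 25
m=5,k=3: 5>3, res = 25+2 = 27
m=5,k=4: 5>4, res = 27+1 = 28
m=6,k=2: 6>2, res = 28+4 = 32
m=6,k=3: 6>3, res = 32+3 = 35
m=6,k=4: 6>4, res = 35+2 = 37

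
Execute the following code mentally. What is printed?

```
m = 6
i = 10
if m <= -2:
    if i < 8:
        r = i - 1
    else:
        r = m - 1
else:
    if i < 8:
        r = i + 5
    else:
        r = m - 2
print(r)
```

m=6, i=10
m <= -2 is False; i < 8 is False
→ r = m - 2 = 4

4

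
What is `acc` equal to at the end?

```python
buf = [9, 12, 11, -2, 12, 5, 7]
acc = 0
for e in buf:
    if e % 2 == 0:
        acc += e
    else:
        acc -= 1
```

18

e=9: not even, acc = 0-1 = -1
e=12: even, acc = (-1)+12 = 11
e=11: not even, acc = 11-1 = 10
e=-2: even, acc = 10+(-2) = 8
e=12: even, acc = 8+12 = 20
e=5: not even, acc = 20-1 = 19
e=7: not even, acc = 19-1 = 18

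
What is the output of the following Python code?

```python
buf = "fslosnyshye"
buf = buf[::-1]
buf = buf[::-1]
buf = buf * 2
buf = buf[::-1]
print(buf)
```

reverse → 'eyhsynsolsf'
reverse → 'fslosnyshye'
repeat ×2 → 'fslosnyshyefslosnyshye'
reverse → 'eyhsynsolsfeyhsynsolsf'

eyhsynsolsfeyhsynsolsf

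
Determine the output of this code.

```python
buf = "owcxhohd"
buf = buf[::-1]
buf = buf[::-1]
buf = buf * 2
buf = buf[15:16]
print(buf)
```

reverse → 'dhohxcwo'
reverse → 'owcxhohd'
repeat ×2 → 'owcxhohdowcxhohd'
slice [15:16] → 'd'

d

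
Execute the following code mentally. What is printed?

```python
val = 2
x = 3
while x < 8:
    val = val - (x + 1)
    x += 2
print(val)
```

-16

x=3: val = 2-4 = -2
x=5: val = (-2)-6 = -8
x=7: val = (-8)-8 = -16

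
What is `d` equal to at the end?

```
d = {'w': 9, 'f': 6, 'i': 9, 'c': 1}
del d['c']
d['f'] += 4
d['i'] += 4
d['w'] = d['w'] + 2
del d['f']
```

{'w': 11, 'i': 13}

del 'c' → {'w': 9, 'f': 6, 'i': 9}
d['f'] = 6+4 = 10 → {'w': 9, 'f': 10, 'i': 9}
d['i'] = 9+4 = 13 → {'w': 9, 'f': 10, 'i': 13}
d['w'] = d['w']+2 = 11 → {'w': 11, 'f': 10, 'i': 13}
del 'f' → {'w': 11, 'i': 13}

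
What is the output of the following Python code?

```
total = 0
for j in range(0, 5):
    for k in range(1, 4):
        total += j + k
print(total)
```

j=0,k=1: total = 0+1 = 1
j=0,k=2: total = 1+2 = 3
j=0,k=3: total = 3+3 = 6
j=1,k=1: total = 6+2 = 8
j=1,k=2: total = 8+3 = 11
j=1,k=3: total = 11+4 = 15
j=2,k=1: total = 15+3 = 18
j=2,k=2: total = 18+4 = 22
j=2,k=3: total = 22+5 = 27
j=3,k=1: total = 27+4 = 31
j=3,k=2: total = 31+5 = 36
j=3,k=3: total = 36+6 = 42
j=4,k=1: total = 42+5 = 47
j=4,k=2: total = 47+6 = 53
j=4,k=3: total = 53+7 = 60

60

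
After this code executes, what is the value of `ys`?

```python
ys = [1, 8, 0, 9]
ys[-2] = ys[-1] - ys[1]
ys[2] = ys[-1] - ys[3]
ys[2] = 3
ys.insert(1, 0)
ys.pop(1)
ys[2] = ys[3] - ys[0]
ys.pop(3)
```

[1, 8, 8]

ys[-2] = ys[-1]-ys[1] = 9-8 = 1 → [1, 8, 1, 9]
ys[2] = ys[-1]-ys[3] = 9-9 = 0 → [1, 8, 0, 9]
ys[2] = 3 → [1, 8, 3, 9]
insert 0 at 1 → [1, 0, 8, 3, 9]
pop(1) removes 0 → [1, 8, 3, 9]
ys[2] = ys[3]-ys[0] = 9-1 = 8 → [1, 8, 8, 9]
pop(3) removes 9 → [1, 8, 8]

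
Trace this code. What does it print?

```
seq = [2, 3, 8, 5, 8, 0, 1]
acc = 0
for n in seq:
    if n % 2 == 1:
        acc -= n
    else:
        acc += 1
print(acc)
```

n=2: not odd, acc = 0+1 = 1
n=3: odd, acc = 1-3 = -2
n=8: not odd, acc = (-2)+1 = -1
n=5: odd, acc = (-1)-5 = -6
n=8: not odd, acc = (-6)+1 = -5
n=0: not odd, acc = (-5)+1 = -4
n=1: odd, acc = (-4)-1 = -5

-5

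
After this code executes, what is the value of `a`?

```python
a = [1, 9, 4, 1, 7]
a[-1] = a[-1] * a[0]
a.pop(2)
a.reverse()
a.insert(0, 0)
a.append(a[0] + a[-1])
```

[0, 7, 1, 9, 1, 1]

a[-1] = a[-1]*a[0] = 7*1 = 7 → [1, 9, 4, 1, 7]
pop(2) removes 4 → [1, 9, 1, 7]
reverse → [7, 1, 9, 1]
insert 0 at 0 → [0, 7, 1, 9, 1]
append a[0]+a[-1] = 0+1 = 1 → [0, 7, 1, 9, 1, 1]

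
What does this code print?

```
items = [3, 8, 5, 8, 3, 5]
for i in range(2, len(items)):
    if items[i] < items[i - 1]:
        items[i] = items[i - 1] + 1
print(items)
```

i=2: 5<8, items[2] = 8+1 = 9 → [3, 8, 9, 8, 3, 5]
i=3: 8<9, items[3] = 9+1 = 10 → [3, 8, 9, 10, 3, 5]
i=4: 3<10, items[4] = 10+1 = 11 → [3, 8, 9, 10, 11, 5]
i=5: 5<11, items[5] = 11+1 = 12 → [3, 8, 9, 10, 11, 12]

[3, 8, 9, 10, 11, 12]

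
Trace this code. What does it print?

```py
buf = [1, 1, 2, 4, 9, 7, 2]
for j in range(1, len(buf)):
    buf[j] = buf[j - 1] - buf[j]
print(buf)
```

[1, 0, -2, -6, -15, -22, -24]

j=1: buf[1] = 1-1 = 0 → [1, 0, 2, 4, 9, 7, 2]
j=2: buf[2] = 0-2 = -2 → [1, 0, -2, 4, 9, 7, 2]
j=3: buf[3] = (-2)-4 = -6 → [1, 0, -2, -6, 9, 7, 2]
j=4: buf[4] = (-6)-9 = -15 → [1, 0, -2, -6, -15, 7, 2]
j=5: buf[5] = (-15)-7 = -22 → [1, 0, -2, -6, -15, -22, 2]
j=6: buf[6] = (-22)-2 = -24 → [1, 0, -2, -6, -15, -22, -24]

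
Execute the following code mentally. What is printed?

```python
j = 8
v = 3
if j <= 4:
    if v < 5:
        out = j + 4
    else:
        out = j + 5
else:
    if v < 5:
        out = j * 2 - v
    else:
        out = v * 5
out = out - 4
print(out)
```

9

j=8, v=3
j <= 4 is False; v < 5 is True
→ out = j * 2 - v = 13
out = 13-4 = 9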